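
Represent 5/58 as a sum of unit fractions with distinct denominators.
1/12 + 1/348

Greedy algorithm:
5/58: ceiling(58/5) = 12, use 1/12
1/348: ceiling(348/1) = 348, use 1/348
Result: 5/58 = 1/12 + 1/348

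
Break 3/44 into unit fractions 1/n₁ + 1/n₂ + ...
1/15 + 1/660

Greedy algorithm:
3/44: ceiling(44/3) = 15, use 1/15
1/660: ceiling(660/1) = 660, use 1/660
Result: 3/44 = 1/15 + 1/660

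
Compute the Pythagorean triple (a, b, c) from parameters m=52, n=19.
(2343, 1976, 3065)

Euclid's formula: a = m² - n², b = 2mn, c = m² + n²
m = 52, n = 19
a = 52² - 19² = 2704 - 361 = 2343
b = 2 × 52 × 19 = 1976
c = 52² + 19² = 2704 + 361 = 3065
Verification: 2343² + 1976² = 5489649 + 3904576 = 9394225 = 3065² ✓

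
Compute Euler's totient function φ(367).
366

367 = 367
φ(n) = n × ∏(1 - 1/p) for each prime p dividing n
φ(367) = 367 × (1 - 1/367) = 366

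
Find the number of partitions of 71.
4697205

p(n) counts ways to write n as a sum of positive integers (order ignored).
Euler's pentagonal recurrence: p(k) = p(k-1) + p(k-2) - p(k-5) - p(k-7) + p(k-12) + p(k-15) - ... (offsets j(3j∓1)/2, signs ++--, p(0)=1, p(<0)=0).
DP table for k = 0..70: p(0)=1, p(1)=1, p(2)=2, p(3)=3, p(4)=5, p(5)=7, p(6)=11, p(7)=15, p(8)=22, p(9)=30, p(10)=42, p(11)=56, p(12)=77, p(13)=101, p(14)=135, p(15)=176, p(16)=231, p(17)=297, p(18)=385, p(19)=490, p(20)=627, p(21)=792, p(22)=1002, p(23)=1255, p(24)=1575, p(25)=1958, p(26)=2436, p(27)=3010, p(28)=3718, p(29)=4565, p(30)=5604, p(31)=6842, p(32)=8349, p(33)=10143, p(34)=12310, p(35)=14883, p(36)=17977, p(37)=21637, p(38)=26015, p(39)=31185, p(40)=37338, p(41)=44583, p(42)=53174, p(43)=63261, p(44)=75175, p(45)=89134, p(46)=105558, p(47)=124754, p(48)=147273, p(49)=173525, p(50)=204226, p(51)=239943, p(52)=281589, p(53)=329931, p(54)=386155, p(55)=451276, p(56)=526823, p(57)=614154, p(58)=715220, p(59)=831820, p(60)=966467, p(61)=1121505, p(62)=1300156, p(63)=1505499, p(64)=1741630, p(65)=2012558, p(66)=2323520, p(67)=2679689, p(68)=3087735, p(69)=3554345, p(70)=4087968.
Final step: p(71) = p(70) + p(69) - p(66) - p(64) + p(59) + p(56) - p(49) - p(45) + p(36) + p(31) - p(20) - p(14) + p(1)
= 4087968 + 3554345 - 2323520 - 1741630 + 831820 + 526823 - 173525 - 89134 + 17977 + 6842 - 627 - 135 + 1
= 4697205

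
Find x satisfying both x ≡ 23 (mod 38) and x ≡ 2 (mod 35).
1087

Using Chinese Remainder Theorem:
M = 38 × 35 = 1330
M1 = 35, M2 = 38
y1 = 35^(-1) mod 38 = 25
y2 = 38^(-1) mod 35 = 12
x = (23×35×25 + 2×38×12) mod 1330 = 1087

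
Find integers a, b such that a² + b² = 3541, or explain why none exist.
25² + 54² (a=25, b=54)

Factorization: 3541 = 3541
By Fermat: n is sum of two squares iff every prime p ≡ 3 (mod 4) appears to even power.
All primes ≡ 3 (mod 4) appear to even power.
Search a = 0, 1, 2, … for 3541 - a² a perfect square: first hit at a = 25: 3541 - 625 = 2916 = 54².
3541 = 25² + 54² = 625 + 2916 ✓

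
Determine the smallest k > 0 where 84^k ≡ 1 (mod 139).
46

139 is prime, so ord(84) divides φ(139) = 138.
Divisors of 138: 1, 2, 3, 6, 23, 46, 69, 138.
Repeated squaring: 84^1 ≡ 84, 84^2 ≡ 106, 84^4 ≡ 116, 84^8 ≡ 112, 84^16 ≡ 34, 84^32 ≡ 44, 84^64 ≡ 129, 84^128 ≡ 100 (mod 139).
Test 84^d mod 139 for each divisor d in increasing order:
84^1 ≡ 84
84^2 ≡ 106
84^3 = 84^2·84^1 ≡ 8
84^6 = 84^4·84^2 ≡ 64
84^23 = 84^16·84^4·84^2·84^1 ≡ 138
84^46 = 84^32·84^8·84^4·84^2 ≡ 1  ← first divisor giving 1
The order is 46.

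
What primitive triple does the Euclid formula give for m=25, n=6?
(589, 300, 661)

Euclid's formula: a = m² - n², b = 2mn, c = m² + n²
m = 25, n = 6
a = 25² - 6² = 625 - 36 = 589
b = 2 × 25 × 6 = 300
c = 25² + 6² = 625 + 36 = 661
Verification: 589² + 300² = 346921 + 90000 = 436921 = 661² ✓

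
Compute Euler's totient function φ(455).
288

455 = 5 × 7 × 13
φ(n) = n × ∏(1 - 1/p) for each prime p dividing n
φ(455) = 455 × (1 - 1/5) × (1 - 1/7) × (1 - 1/13) = 288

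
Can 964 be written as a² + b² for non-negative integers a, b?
8² + 30² (a=8, b=30)

Factorization: 964 = 2^2 × 241
By Fermat: n is sum of two squares iff every prime p ≡ 3 (mod 4) appears to even power.
All primes ≡ 3 (mod 4) appear to even power.
Search a = 0, 1, 2, … for 964 - a² a perfect square: first hit at a = 8: 964 - 64 = 900 = 30².
964 = 8² + 30² = 64 + 900 ✓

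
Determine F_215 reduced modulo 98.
83

Matrix identity: Q^n = [[F_(n+1), F_n], [F_n, F_(n-1)]] with Q = [[1,1],[1,0]].
n = 215 = 11010111₂. Square-and-multiply, entries mod 98:
Q^1 = [[1,1],[1,0]]
Q^3 = (Q^1)²·Q = [[3,2],[2,1]]
Q^6 = (Q^3)² = [[13,8],[8,5]]
Q^13 = (Q^6)²·Q = [[83,37],[37,46]]
Q^26 = (Q^13)² = [[26,69],[69,55]]
Q^53 = (Q^26)²·Q = [[50,47],[47,3]]
Q^107 = (Q^53)²·Q = [[46,5],[5,41]]
Q^215 = (Q^107)²·Q = [[28,83],[83,43]]
F_215 mod 98 = Q^215[0][1] = 83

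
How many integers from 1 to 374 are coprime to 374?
160

374 = 2 × 11 × 17
φ(n) = n × ∏(1 - 1/p) for each prime p dividing n
φ(374) = 374 × (1 - 1/2) × (1 - 1/11) × (1 - 1/17) = 160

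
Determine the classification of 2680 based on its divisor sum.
abundant

Proper divisors of 2680: sum = 1 + 2 + 4 + 5 + 8 + 10 + 20 + 40 + 67 + 134 + 268 + 335 + 536 + 670 + 1340 = 3440
Since 3440 > 2680, 2680 is abundant.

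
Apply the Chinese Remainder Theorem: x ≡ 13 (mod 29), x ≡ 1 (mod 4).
13

Using Chinese Remainder Theorem:
M = 29 × 4 = 116
M1 = 4, M2 = 29
y1 = 4^(-1) mod 29 = 22
y2 = 29^(-1) mod 4 = 1
x = (13×4×22 + 1×29×1) mod 116 = 13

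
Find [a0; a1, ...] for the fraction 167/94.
[1; 1, 3, 2, 10]

Euclidean algorithm steps:
167 = 1 × 94 + 73
94 = 1 × 73 + 21
73 = 3 × 21 + 10
21 = 2 × 10 + 1
10 = 10 × 1 + 0
Continued fraction: [1; 1, 3, 2, 10]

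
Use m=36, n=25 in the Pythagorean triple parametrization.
(671, 1800, 1921)

Euclid's formula: a = m² - n², b = 2mn, c = m² + n²
m = 36, n = 25
a = 36² - 25² = 1296 - 625 = 671
b = 2 × 36 × 25 = 1800
c = 36² + 25² = 1296 + 625 = 1921
Verification: 671² + 1800² = 450241 + 3240000 = 3690241 = 1921² ✓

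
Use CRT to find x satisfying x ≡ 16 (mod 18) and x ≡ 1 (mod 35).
106

Using Chinese Remainder Theorem:
M = 18 × 35 = 630
M1 = 35, M2 = 18
y1 = 35^(-1) mod 18 = 17
y2 = 18^(-1) mod 35 = 2
x = (16×35×17 + 1×18×2) mod 630 = 106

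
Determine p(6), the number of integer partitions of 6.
11

p(n) counts ways to write n as a sum of positive integers (order ignored).
Examples: 6; 5 + 1; 4 + 2; 4 + 1 + 1; 3 + 3; ... (11 total)
p(6) = 11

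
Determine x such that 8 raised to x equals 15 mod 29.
9

Baby-step giant-step with step n = ⌈√29⌉ = 6.
Baby steps 8^j mod 29 (j:value) for j=0..5: 0:1, 1:8, 2:6, 3:19, 4:7, 5:27.
Giant-step multiplier: 8^(-6) ≡ 8^(28-6) = 8^22 ≡ 9 (mod 29).
Giant steps γ_i = 15·9^i mod 29: γ_0=15, γ_1=19 (in table at j=3).
x = i·n + j = 1·6 + 3 = 9.
Check: 8^9 ≡ 15 (mod 29).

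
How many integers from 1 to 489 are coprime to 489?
324

489 = 3 × 163
φ(n) = n × ∏(1 - 1/p) for each prime p dividing n
φ(489) = 489 × (1 - 1/3) × (1 - 1/163) = 324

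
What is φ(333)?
216

333 = 3^2 × 37
φ(n) = n × ∏(1 - 1/p) for each prime p dividing n
φ(333) = 333 × (1 - 1/3) × (1 - 1/37) = 216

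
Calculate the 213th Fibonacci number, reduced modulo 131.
12

Matrix identity: Q^n = [[F_(n+1), F_n], [F_n, F_(n-1)]] with Q = [[1,1],[1,0]].
n = 213 = 11010101₂. Square-and-multiply, entries mod 131:
Q^1 = [[1,1],[1,0]]
Q^3 = (Q^1)²·Q = [[3,2],[2,1]]
Q^6 = (Q^3)² = [[13,8],[8,5]]
Q^13 = (Q^6)²·Q = [[115,102],[102,13]]
Q^26 = (Q^13)² = [[49,87],[87,93]]
Q^53 = (Q^26)²·Q = [[54,14],[14,40]]
Q^106 = (Q^53)² = [[99,6],[6,93]]
Q^213 = (Q^106)²·Q = [[116,12],[12,104]]
F_213 mod 131 = Q^213[0][1] = 12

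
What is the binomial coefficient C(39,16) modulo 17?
0

Using Lucas' theorem:
Write n=39 and k=16 in base 17:
n in base 17: [2, 5]
k in base 17: [0, 16]
C(39,16) mod 17 = ∏ C(n_i, k_i) mod 17
Digit binomials (mod 17): C(2,0) = 1; C(5,16) = 0 (k_i > n_i)
Product: 1 × 0 = 0 ≡ 0 (mod 17)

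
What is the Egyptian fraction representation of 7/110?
1/16 + 1/880

Greedy algorithm:
7/110: ceiling(110/7) = 16, use 1/16
1/880: ceiling(880/1) = 880, use 1/880
Result: 7/110 = 1/16 + 1/880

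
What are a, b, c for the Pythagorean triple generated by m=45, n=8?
(1961, 720, 2089)

Euclid's formula: a = m² - n², b = 2mn, c = m² + n²
m = 45, n = 8
a = 45² - 8² = 2025 - 64 = 1961
b = 2 × 45 × 8 = 720
c = 45² + 8² = 2025 + 64 = 2089
Verification: 1961² + 720² = 3845521 + 518400 = 4363921 = 2089² ✓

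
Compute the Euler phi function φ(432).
144

432 = 2^4 × 3^3
φ(n) = n × ∏(1 - 1/p) for each prime p dividing n
φ(432) = 432 × (1 - 1/2) × (1 - 1/3) = 144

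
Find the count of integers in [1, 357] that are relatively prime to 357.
192

357 = 3 × 7 × 17
φ(n) = n × ∏(1 - 1/p) for each prime p dividing n
φ(357) = 357 × (1 - 1/3) × (1 - 1/7) × (1 - 1/17) = 192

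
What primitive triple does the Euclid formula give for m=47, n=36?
(913, 3384, 3505)

Euclid's formula: a = m² - n², b = 2mn, c = m² + n²
m = 47, n = 36
a = 47² - 36² = 2209 - 1296 = 913
b = 2 × 47 × 36 = 3384
c = 47² + 36² = 2209 + 1296 = 3505
Verification: 913² + 3384² = 833569 + 11451456 = 12285025 = 3505² ✓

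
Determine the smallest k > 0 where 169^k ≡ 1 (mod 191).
95

191 is prime, so ord(169) divides φ(191) = 190.
Divisors of 190: 1, 2, 5, 10, 19, 38, 95, 190.
Repeated squaring: 169^1 ≡ 169, 169^2 ≡ 102, 169^4 ≡ 90, 169^8 ≡ 78, 169^16 ≡ 163, 169^32 ≡ 20, 169^64 ≡ 18, 169^128 ≡ 133 (mod 191).
Test 169^d mod 191 for each divisor d in increasing order:
169^1 ≡ 169
169^2 ≡ 102
169^5 = 169^4·169^1 ≡ 121
169^10 = 169^8·169^2 ≡ 125
169^19 = 169^16·169^2·169^1 ≡ 184
169^38 = 169^32·169^4·169^2 ≡ 49
169^95 = 169^64·169^16·169^8·169^4·169^2·169^1 ≡ 1  ← first divisor giving 1
The order is 95.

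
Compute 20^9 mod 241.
193

Repeated squaring. Binary of 9 = 1001.
20^1 ≡ 20 (mod 241); 20^2 ≡ 159 (mod 241); 20^4 ≡ 217 (mod 241); 20^8 ≡ 94 (mod 241)
20^9 = 20^1 × 20^8 ≡ 193 (mod 241)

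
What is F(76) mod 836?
459

Matrix identity: Q^n = [[F_(n+1), F_n], [F_n, F_(n-1)]] with Q = [[1,1],[1,0]].
n = 76 = 1001100₂. Square-and-multiply, entries mod 836:
Q^1 = [[1,1],[1,0]]
Q^2 = (Q^1)² = [[2,1],[1,1]]
Q^4 = (Q^2)² = [[5,3],[3,2]]
Q^9 = (Q^4)²·Q = [[55,34],[34,21]]
Q^19 = (Q^9)²·Q = [[77,1],[1,76]]
Q^38 = (Q^19)² = [[78,153],[153,761]]
Q^76 = (Q^38)² = [[233,459],[459,610]]
F_76 mod 836 = Q^76[0][1] = 459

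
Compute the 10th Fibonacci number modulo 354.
55

Matrix identity: Q^n = [[F_(n+1), F_n], [F_n, F_(n-1)]] with Q = [[1,1],[1,0]].
n = 10 = 1010₂. Square-and-multiply, entries mod 354:
Q^1 = [[1,1],[1,0]]
Q^2 = (Q^1)² = [[2,1],[1,1]]
Q^5 = (Q^2)²·Q = [[8,5],[5,3]]
Q^10 = (Q^5)² = [[89,55],[55,34]]
F_10 mod 354 = Q^10[0][1] = 55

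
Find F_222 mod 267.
179

Matrix identity: Q^n = [[F_(n+1), F_n], [F_n, F_(n-1)]] with Q = [[1,1],[1,0]].
n = 222 = 11011110₂. Square-and-multiply, entries mod 267:
Q^1 = [[1,1],[1,0]]
Q^3 = (Q^1)²·Q = [[3,2],[2,1]]
Q^6 = (Q^3)² = [[13,8],[8,5]]
Q^13 = (Q^6)²·Q = [[110,233],[233,144]]
Q^27 = (Q^13)²·Q = [[81,173],[173,175]]
Q^55 = (Q^27)²·Q = [[144,178],[178,233]]
Q^111 = (Q^55)²·Q = [[177,88],[88,89]]
Q^222 = (Q^111)² = [[91,179],[179,179]]
F_222 mod 267 = Q^222[0][1] = 179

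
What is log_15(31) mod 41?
4

Baby-step giant-step with step n = ⌈√41⌉ = 7.
Baby steps 15^j mod 41 (j:value) for j=0..6: 0:1, 1:15, 2:20, 3:13, 4:31, 5:14, 6:5.
h = 31 is already in the table at j=4, so x = 4.
Check: 15^4 ≡ 31 (mod 41).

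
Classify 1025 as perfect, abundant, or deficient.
deficient

Proper divisors of 1025: sum = 1 + 5 + 25 + 41 + 205 = 277
Since 277 < 1025, 1025 is deficient.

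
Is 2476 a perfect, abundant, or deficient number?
deficient

Proper divisors of 2476: sum = 1 + 2 + 4 + 619 + 1238 = 1864
Since 1864 < 2476, 2476 is deficient.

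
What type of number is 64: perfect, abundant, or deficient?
deficient

Proper divisors of 64: sum = 1 + 2 + 4 + 8 + 16 + 32 = 63
Since 63 < 64, 64 is deficient.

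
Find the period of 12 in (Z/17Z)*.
16

17 is prime, so ord(12) divides φ(17) = 16.
Divisors of 16: 1, 2, 4, 8, 16.
Repeated squaring: 12^1 ≡ 12, 12^2 ≡ 8, 12^4 ≡ 13, 12^8 ≡ 16, 12^16 ≡ 1 (mod 17).
Test 12^d mod 17 for each divisor d in increasing order:
12^1 ≡ 12
12^2 ≡ 8
12^4 ≡ 13
12^8 ≡ 16
12^16 ≡ 1  ← first divisor giving 1
The order is 16.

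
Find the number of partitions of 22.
1002

p(n) counts ways to write n as a sum of positive integers (order ignored).
Euler's pentagonal recurrence: p(k) = p(k-1) + p(k-2) - p(k-5) - p(k-7) + p(k-12) + p(k-15) - ... (offsets j(3j∓1)/2, signs ++--, p(0)=1, p(<0)=0).
DP table for k = 0..21: p(0)=1, p(1)=1, p(2)=2, p(3)=3, p(4)=5, p(5)=7, p(6)=11, p(7)=15, p(8)=22, p(9)=30, p(10)=42, p(11)=56, p(12)=77, p(13)=101, p(14)=135, p(15)=176, p(16)=231, p(17)=297, p(18)=385, p(19)=490, p(20)=627, p(21)=792.
Final step: p(22) = p(21) + p(20) - p(17) - p(15) + p(10) + p(7) - p(0)
= 792 + 627 - 297 - 176 + 42 + 15 - 1
= 1002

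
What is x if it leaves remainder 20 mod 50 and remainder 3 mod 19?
820

Using Chinese Remainder Theorem:
M = 50 × 19 = 950
M1 = 19, M2 = 50
y1 = 19^(-1) mod 50 = 29
y2 = 50^(-1) mod 19 = 8
x = (20×19×29 + 3×50×8) mod 950 = 820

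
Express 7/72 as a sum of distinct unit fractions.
1/11 + 1/159 + 1/41976

Greedy algorithm:
7/72: ceiling(72/7) = 11, use 1/11
5/792: ceiling(792/5) = 159, use 1/159
1/41976: ceiling(41976/1) = 41976, use 1/41976
Result: 7/72 = 1/11 + 1/159 + 1/41976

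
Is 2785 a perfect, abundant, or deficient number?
deficient

Proper divisors of 2785: sum = 1 + 5 + 557 = 563
Since 563 < 2785, 2785 is deficient.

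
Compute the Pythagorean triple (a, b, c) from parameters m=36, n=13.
(1127, 936, 1465)

Euclid's formula: a = m² - n², b = 2mn, c = m² + n²
m = 36, n = 13
a = 36² - 13² = 1296 - 169 = 1127
b = 2 × 36 × 13 = 936
c = 36² + 13² = 1296 + 169 = 1465
Verification: 1127² + 936² = 1270129 + 876096 = 2146225 = 1465² ✓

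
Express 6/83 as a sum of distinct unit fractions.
1/14 + 1/1162

Greedy algorithm:
6/83: ceiling(83/6) = 14, use 1/14
1/1162: ceiling(1162/1) = 1162, use 1/1162
Result: 6/83 = 1/14 + 1/1162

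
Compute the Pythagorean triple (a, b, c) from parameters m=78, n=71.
(1043, 11076, 11125)

Euclid's formula: a = m² - n², b = 2mn, c = m² + n²
m = 78, n = 71
a = 78² - 71² = 6084 - 5041 = 1043
b = 2 × 78 × 71 = 11076
c = 78² + 71² = 6084 + 5041 = 11125
Verification: 1043² + 11076² = 1087849 + 122677776 = 123765625 = 11125² ✓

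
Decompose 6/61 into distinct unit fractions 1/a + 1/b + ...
1/11 + 1/135 + 1/22647 + 1/683826165

Greedy algorithm:
6/61: ceiling(61/6) = 11, use 1/11
5/671: ceiling(671/5) = 135, use 1/135
4/90585: ceiling(90585/4) = 22647, use 1/22647
1/683826165: ceiling(683826165/1) = 683826165, use 1/683826165
Result: 6/61 = 1/11 + 1/135 + 1/22647 + 1/683826165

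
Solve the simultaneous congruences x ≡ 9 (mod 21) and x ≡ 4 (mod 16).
324

Using Chinese Remainder Theorem:
M = 21 × 16 = 336
M1 = 16, M2 = 21
y1 = 16^(-1) mod 21 = 4
y2 = 21^(-1) mod 16 = 13
x = (9×16×4 + 4×21×13) mod 336 = 324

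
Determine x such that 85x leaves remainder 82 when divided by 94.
x ≡ 64 (mod 94)

gcd(85, 94) = 1, which divides 82, so solutions exist.
Find 85^(-1) mod 94 by the extended Euclidean algorithm:
94 = 1 × 85 + 9  ⟹  9 = (1)·94 + (-1)·85
85 = 9 × 9 + 4  ⟹  4 = (-9)·94 + (10)·85
9 = 2 × 4 + 1  ⟹  1 = (19)·94 + (-21)·85
So (-21)·85 ≡ 1 (mod 94), i.e. 85^(-1) ≡ -21 ≡ 73 (mod 94).
x ≡ 73 × 82 = 5986 ≡ 64 (mod 94).
Check: 85 × 64 = 5440 ≡ 82 (mod 94).
Unique solution: x ≡ 64 (mod 94)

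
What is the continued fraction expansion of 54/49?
[1; 9, 1, 4]

Euclidean algorithm steps:
54 = 1 × 49 + 5
49 = 9 × 5 + 4
5 = 1 × 4 + 1
4 = 4 × 1 + 0
Continued fraction: [1; 9, 1, 4]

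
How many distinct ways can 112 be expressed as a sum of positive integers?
761002156

p(n) counts ways to write n as a sum of positive integers (order ignored).
Euler's pentagonal recurrence: p(k) = p(k-1) + p(k-2) - p(k-5) - p(k-7) + p(k-12) + p(k-15) - ... (offsets j(3j∓1)/2, signs ++--, p(0)=1, p(<0)=0).
DP table for k = 0..111: p(0)=1, p(1)=1, p(2)=2, p(3)=3, p(4)=5, p(5)=7, p(6)=11, p(7)=15, p(8)=22, p(9)=30, p(10)=42, p(11)=56, p(12)=77, p(13)=101, p(14)=135, p(15)=176, p(16)=231, p(17)=297, p(18)=385, p(19)=490, p(20)=627, p(21)=792, p(22)=1002, p(23)=1255, p(24)=1575, p(25)=1958, p(26)=2436, p(27)=3010, p(28)=3718, p(29)=4565, p(30)=5604, p(31)=6842, p(32)=8349, p(33)=10143, p(34)=12310, p(35)=14883, p(36)=17977, p(37)=21637, p(38)=26015, p(39)=31185, p(40)=37338, p(41)=44583, p(42)=53174, p(43)=63261, p(44)=75175, p(45)=89134, p(46)=105558, p(47)=124754, p(48)=147273, p(49)=173525, p(50)=204226, p(51)=239943, p(52)=281589, p(53)=329931, p(54)=386155, p(55)=451276, p(56)=526823, p(57)=614154, p(58)=715220, p(59)=831820, p(60)=966467, p(61)=1121505, p(62)=1300156, p(63)=1505499, p(64)=1741630, p(65)=2012558, p(66)=2323520, p(67)=2679689, p(68)=3087735, p(69)=3554345, p(70)=4087968, p(71)=4697205, p(72)=5392783, p(73)=6185689, p(74)=7089500, p(75)=8118264, p(76)=9289091, p(77)=10619863, p(78)=12132164, p(79)=13848650, p(80)=15796476, p(81)=18004327, p(82)=20506255, p(83)=23338469, p(84)=26543660, p(85)=30167357, p(86)=34262962, p(87)=38887673, p(88)=44108109, p(89)=49995925, p(90)=56634173, p(91)=64112359, p(92)=72533807, p(93)=82010177, p(94)=92669720, p(95)=104651419, p(96)=118114304, p(97)=133230930, p(98)=150198136, p(99)=169229875, p(100)=190569292, p(101)=214481126, p(102)=241265379, p(103)=271248950, p(104)=304801365, p(105)=342325709, p(106)=384276336, p(107)=431149389, p(108)=483502844, p(109)=541946240, p(110)=607163746, p(111)=679903203.
Final step: p(112) = p(111) + p(110) - p(107) - p(105) + p(100) + p(97) - p(90) - p(86) + p(77) + p(72) - p(61) - p(55) + p(42) + p(35) - p(20) - p(12)
= 679903203 + 607163746 - 431149389 - 342325709 + 190569292 + 133230930 - 56634173 - 34262962 + 10619863 + 5392783 - 1121505 - 451276 + 53174 + 14883 - 627 - 77
= 761002156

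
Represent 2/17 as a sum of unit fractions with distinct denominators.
1/9 + 1/153

Greedy algorithm:
2/17: ceiling(17/2) = 9, use 1/9
1/153: ceiling(153/1) = 153, use 1/153
Result: 2/17 = 1/9 + 1/153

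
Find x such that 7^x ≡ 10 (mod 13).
2

Baby-step giant-step with step n = ⌈√13⌉ = 4.
Baby steps 7^j mod 13 (j:value) for j=0..3: 0:1, 1:7, 2:10, 3:5.
h = 10 is already in the table at j=2, so x = 2.
Check: 7^2 ≡ 10 (mod 13).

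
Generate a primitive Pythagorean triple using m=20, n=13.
(231, 520, 569)

Euclid's formula: a = m² - n², b = 2mn, c = m² + n²
m = 20, n = 13
a = 20² - 13² = 400 - 169 = 231
b = 2 × 20 × 13 = 520
c = 20² + 13² = 400 + 169 = 569
Verification: 231² + 520² = 53361 + 270400 = 323761 = 569² ✓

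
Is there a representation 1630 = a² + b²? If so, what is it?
Not possible

Factorization: 1630 = 2 × 5 × 163
By Fermat: n is sum of two squares iff every prime p ≡ 3 (mod 4) appears to even power.
Prime(s) ≡ 3 (mod 4) with odd exponent: [(163, 1)]
Therefore 1630 cannot be expressed as a² + b².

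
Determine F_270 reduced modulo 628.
132

Matrix identity: Q^n = [[F_(n+1), F_n], [F_n, F_(n-1)]] with Q = [[1,1],[1,0]].
n = 270 = 100001110₂. Square-and-multiply, entries mod 628:
Q^1 = [[1,1],[1,0]]
Q^2 = (Q^1)² = [[2,1],[1,1]]
Q^4 = (Q^2)² = [[5,3],[3,2]]
Q^8 = (Q^4)² = [[34,21],[21,13]]
Q^16 = (Q^8)² = [[341,359],[359,610]]
Q^33 = (Q^16)²·Q = [[19,242],[242,405]]
Q^67 = (Q^33)²·Q = [[137,521],[521,244]]
Q^135 = (Q^67)²·Q = [[127,74],[74,53]]
Q^270 = (Q^135)² = [[253,132],[132,121]]
F_270 mod 628 = Q^270[0][1] = 132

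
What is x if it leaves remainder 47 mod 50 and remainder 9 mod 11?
97

Using Chinese Remainder Theorem:
M = 50 × 11 = 550
M1 = 11, M2 = 50
y1 = 11^(-1) mod 50 = 41
y2 = 50^(-1) mod 11 = 2
x = (47×11×41 + 9×50×2) mod 550 = 97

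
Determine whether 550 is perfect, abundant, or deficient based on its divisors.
abundant

Proper divisors of 550: sum = 1 + 2 + 5 + 10 + 11 + 22 + 25 + 50 + 55 + 110 + 275 = 566
Since 566 > 550, 550 is abundant.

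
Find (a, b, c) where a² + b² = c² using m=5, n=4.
(9, 40, 41)

Euclid's formula: a = m² - n², b = 2mn, c = m² + n²
m = 5, n = 4
a = 5² - 4² = 25 - 16 = 9
b = 2 × 5 × 4 = 40
c = 5² + 4² = 25 + 16 = 41
Verification: 9² + 40² = 81 + 1600 = 1681 = 41² ✓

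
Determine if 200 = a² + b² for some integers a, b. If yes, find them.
2² + 14² (a=2, b=14)

Factorization: 200 = 2^3 × 5^2
By Fermat: n is sum of two squares iff every prime p ≡ 3 (mod 4) appears to even power.
All primes ≡ 3 (mod 4) appear to even power.
Search a = 0, 1, 2, … for 200 - a² a perfect square: first hit at a = 2: 200 - 4 = 196 = 14².
200 = 2² + 14² = 4 + 196 ✓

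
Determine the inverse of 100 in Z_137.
37

gcd(100, 137) = 1, so the inverse exists.
Extended Euclidean algorithm on (137, 100):
137 = 1 × 100 + 37  ⟹  37 = (1)·137 + (-1)·100
100 = 2 × 37 + 26  ⟹  26 = (-2)·137 + (3)·100
37 = 1 × 26 + 11  ⟹  11 = (3)·137 + (-4)·100
26 = 2 × 11 + 4  ⟹  4 = (-8)·137 + (11)·100
11 = 2 × 4 + 3  ⟹  3 = (19)·137 + (-26)·100
4 = 1 × 3 + 1  ⟹  1 = (-27)·137 + (37)·100
So (37)·100 ≡ 1 (mod 137), i.e. 100^(-1) ≡ 37 (mod 137).
Check: 100 × 37 = 3700 ≡ 1 (mod 137)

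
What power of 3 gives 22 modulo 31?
17

Baby-step giant-step with step n = ⌈√31⌉ = 6.
Baby steps 3^j mod 31 (j:value) for j=0..5: 0:1, 1:3, 2:9, 3:27, 4:19, 5:26.
Giant-step multiplier: 3^(-6) ≡ 3^(30-6) = 3^24 ≡ 2 (mod 31).
Giant steps γ_i = 22·2^i mod 31: γ_0=22, γ_1=13, γ_2=26 (in table at j=5).
x = i·n + j = 2·6 + 5 = 17.
Check: 3^17 ≡ 22 (mod 31).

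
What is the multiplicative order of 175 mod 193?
96

193 is prime, so ord(175) divides φ(193) = 192.
Divisors of 192: 1, 2, 3, 4, 6, 8, 12, 16, 24, 32, 48, 64, 96, 192.
Repeated squaring: 175^1 ≡ 175, 175^2 ≡ 131, 175^4 ≡ 177, 175^8 ≡ 63, 175^16 ≡ 109, 175^32 ≡ 108, 175^64 ≡ 84, 175^128 ≡ 108 (mod 193).
Test 175^d mod 193 for each divisor d in increasing order:
175^1 ≡ 175
175^2 ≡ 131
175^3 = 175^2·175^1 ≡ 151
175^4 ≡ 177
175^6 = 175^4·175^2 ≡ 27
175^8 ≡ 63
175^12 = 175^8·175^4 ≡ 150
175^16 ≡ 109
175^24 = 175^16·175^8 ≡ 112
175^32 ≡ 108
175^48 = 175^32·175^16 ≡ 192
175^64 ≡ 84
175^96 = 175^64·175^32 ≡ 1  ← first divisor giving 1
The order is 96.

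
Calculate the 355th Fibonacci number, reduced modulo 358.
1

Matrix identity: Q^n = [[F_(n+1), F_n], [F_n, F_(n-1)]] with Q = [[1,1],[1,0]].
n = 355 = 101100011₂. Square-and-multiply, entries mod 358:
Q^1 = [[1,1],[1,0]]
Q^2 = (Q^1)² = [[2,1],[1,1]]
Q^5 = (Q^2)²·Q = [[8,5],[5,3]]
Q^11 = (Q^5)²·Q = [[144,89],[89,55]]
Q^22 = (Q^11)² = [[17,169],[169,206]]
Q^44 = (Q^22)² = [[210,97],[97,113]]
Q^88 = (Q^44)² = [[167,185],[185,340]]
Q^177 = (Q^88)²·Q = [[179,180],[180,357]]
Q^355 = (Q^177)²·Q = [[179,1],[1,178]]
F_355 mod 358 = Q^355[0][1] = 1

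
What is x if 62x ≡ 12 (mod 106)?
x ≡ 19 (mod 53)

gcd(62, 106) = 2, which divides 12, so solutions exist.
Divide through by 2: 31x ≡ 6 (mod 53).
Find 31^(-1) mod 53 by the extended Euclidean algorithm:
53 = 1 × 31 + 22  ⟹  22 = (1)·53 + (-1)·31
31 = 1 × 22 + 9  ⟹  9 = (-1)·53 + (2)·31
22 = 2 × 9 + 4  ⟹  4 = (3)·53 + (-5)·31
9 = 2 × 4 + 1  ⟹  1 = (-7)·53 + (12)·31
So (12)·31 ≡ 1 (mod 53), i.e. 31^(-1) ≡ 12 (mod 53).
x ≡ 12 × 6 = 72 ≡ 19 (mod 53).
Check: 62 × 19 = 1178 ≡ 12 (mod 106).
x ≡ 19 (mod 53), giving 2 solutions mod 106.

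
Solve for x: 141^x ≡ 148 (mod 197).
146

Baby-step giant-step with step n = ⌈√197⌉ = 15.
Baby steps 141^j mod 197 (j:value) for j=0..14: 0:1, 1:141, 2:181, 3:108, 4:59, 5:45, 6:41, 7:68, 8:132, 9:94, 10:55, 11:72, 12:105, 13:30, 14:93.
Giant-step multiplier: 141^(-15) ≡ 141^(196-15) = 141^181 ≡ 71 (mod 197).
Giant steps γ_i = 148·71^i mod 197: γ_0=148, γ_1=67, γ_2=29, γ_3=89, γ_4=15, γ_5=80, γ_6=164, γ_7=21, γ_8=112, γ_9=72 (in table at j=11).
x = i·n + j = 9·15 + 11 = 146.
Check: 141^146 ≡ 148 (mod 197).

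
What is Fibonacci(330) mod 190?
160

Matrix identity: Q^n = [[F_(n+1), F_n], [F_n, F_(n-1)]] with Q = [[1,1],[1,0]].
n = 330 = 101001010₂. Square-and-multiply, entries mod 190:
Q^1 = [[1,1],[1,0]]
Q^2 = (Q^1)² = [[2,1],[1,1]]
Q^5 = (Q^2)²·Q = [[8,5],[5,3]]
Q^10 = (Q^5)² = [[89,55],[55,34]]
Q^20 = (Q^10)² = [[116,115],[115,1]]
Q^41 = (Q^20)²·Q = [[46,81],[81,155]]
Q^82 = (Q^41)² = [[127,131],[131,186]]
Q^165 = (Q^82)²·Q = [[3,40],[40,153]]
Q^330 = (Q^165)² = [[89,160],[160,119]]
F_330 mod 190 = Q^330[0][1] = 160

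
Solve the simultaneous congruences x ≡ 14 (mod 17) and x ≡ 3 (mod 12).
99

Using Chinese Remainder Theorem:
M = 17 × 12 = 204
M1 = 12, M2 = 17
y1 = 12^(-1) mod 17 = 10
y2 = 17^(-1) mod 12 = 5
x = (14×12×10 + 3×17×5) mod 204 = 99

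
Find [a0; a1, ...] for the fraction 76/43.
[1; 1, 3, 3, 3]

Euclidean algorithm steps:
76 = 1 × 43 + 33
43 = 1 × 33 + 10
33 = 3 × 10 + 3
10 = 3 × 3 + 1
3 = 3 × 1 + 0
Continued fraction: [1; 1, 3, 3, 3]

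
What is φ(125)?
100

125 = 5^3
φ(n) = n × ∏(1 - 1/p) for each prime p dividing n
φ(125) = 125 × (1 - 1/5) = 100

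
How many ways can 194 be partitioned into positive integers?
2366022741845

p(n) counts ways to write n as a sum of positive integers (order ignored).
Euler's pentagonal recurrence: p(k) = p(k-1) + p(k-2) - p(k-5) - p(k-7) + p(k-12) + p(k-15) - ... (offsets j(3j∓1)/2, signs ++--, p(0)=1, p(<0)=0).
DP table for k = 0..193: p(0)=1, p(1)=1, p(2)=2, p(3)=3, p(4)=5, p(5)=7, p(6)=11, p(7)=15, p(8)=22, p(9)=30, p(10)=42, p(11)=56, p(12)=77, p(13)=101, p(14)=135, p(15)=176, p(16)=231, p(17)=297, p(18)=385, p(19)=490, p(20)=627, p(21)=792, p(22)=1002, p(23)=1255, p(24)=1575, p(25)=1958, p(26)=2436, p(27)=3010, p(28)=3718, p(29)=4565, p(30)=5604, p(31)=6842, p(32)=8349, p(33)=10143, p(34)=12310, p(35)=14883, p(36)=17977, p(37)=21637, p(38)=26015, p(39)=31185, p(40)=37338, p(41)=44583, p(42)=53174, p(43)=63261, p(44)=75175, p(45)=89134, p(46)=105558, p(47)=124754, p(48)=147273, p(49)=173525, p(50)=204226, p(51)=239943, p(52)=281589, p(53)=329931, p(54)=386155, p(55)=451276, p(56)=526823, p(57)=614154, p(58)=715220, p(59)=831820, p(60)=966467, p(61)=1121505, p(62)=1300156, p(63)=1505499, p(64)=1741630, p(65)=2012558, p(66)=2323520, p(67)=2679689, p(68)=3087735, p(69)=3554345, p(70)=4087968, p(71)=4697205, p(72)=5392783, p(73)=6185689, p(74)=7089500, p(75)=8118264, p(76)=9289091, p(77)=10619863, p(78)=12132164, p(79)=13848650, p(80)=15796476, p(81)=18004327, p(82)=20506255, p(83)=23338469, p(84)=26543660, p(85)=30167357, p(86)=34262962, p(87)=38887673, p(88)=44108109, p(89)=49995925, p(90)=56634173, p(91)=64112359, p(92)=72533807, p(93)=82010177, p(94)=92669720, p(95)=104651419, p(96)=118114304, p(97)=133230930, p(98)=150198136, p(99)=169229875, p(100)=190569292, p(101)=214481126, p(102)=241265379, p(103)=271248950, p(104)=304801365, p(105)=342325709, p(106)=384276336, p(107)=431149389, p(108)=483502844, p(109)=541946240, p(110)=607163746, p(111)=679903203, p(112)=761002156, p(113)=851376628, p(114)=952050665, p(115)=1064144451, p(116)=1188908248, p(117)=1327710076, p(118)=1482074143, p(119)=1653668665, p(120)=1844349560, p(121)=2056148051, p(122)=2291320912, p(123)=2552338241, p(124)=2841940500, p(125)=3163127352, p(126)=3519222692, p(127)=3913864295, p(128)=4351078600, p(129)=4835271870, p(130)=5371315400, p(131)=5964539504, p(132)=6620830889, p(133)=7346629512, p(134)=8149040695, p(135)=9035836076, p(136)=10015581680, p(137)=11097645016, p(138)=12292341831, p(139)=13610949895, p(140)=15065878135, p(141)=16670689208, p(142)=18440293320, p(143)=20390982757, p(144)=22540654445, p(145)=24908858009, p(146)=27517052599, p(147)=30388671978, p(148)=33549419497, p(149)=37027355200, p(150)=40853235313, p(151)=45060624582, p(152)=49686288421, p(153)=54770336324, p(154)=60356673280, p(155)=66493182097, p(156)=73232243759, p(157)=80630964769, p(158)=88751778802, p(159)=97662728555, p(160)=107438159466, p(161)=118159068427, p(162)=129913904637, p(163)=142798995930, p(164)=156919475295, p(165)=172389800255, p(166)=189334822579, p(167)=207890420102, p(168)=228204732751, p(169)=250438925115, p(170)=274768617130, p(171)=301384802048, p(172)=330495499613, p(173)=362326859895, p(174)=397125074750, p(175)=435157697830, p(176)=476715857290, p(177)=522115831195, p(178)=571701605655, p(179)=625846753120, p(180)=684957390936, p(181)=749474411781, p(182)=819876908323, p(183)=896684817527, p(184)=980462880430, p(185)=1071823774337, p(186)=1171432692373, p(187)=1280011042268, p(188)=1398341745571, p(189)=1527273599625, p(190)=1667727404093, p(191)=1820701100652, p(192)=1987276856363, p(193)=2168627105469.
Final step: p(194) = p(193) + p(192) - p(189) - p(187) + p(182) + p(179) - p(172) - p(168) + p(159) + p(154) - p(143) - p(137) + p(124) + p(117) - p(102) - p(94) + p(77) + p(68) - p(49) - p(39) + p(18) + p(7)
= 2168627105469 + 1987276856363 - 1527273599625 - 1280011042268 + 819876908323 + 625846753120 - 330495499613 - 228204732751 + 97662728555 + 60356673280 - 20390982757 - 11097645016 + 2841940500 + 1327710076 - 241265379 - 92669720 + 10619863 + 3087735 - 173525 - 31185 + 385 + 15
= 2366022741845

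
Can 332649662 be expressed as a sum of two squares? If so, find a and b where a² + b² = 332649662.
Not possible

Factorization: 332649662 = 2 × 29 × 179^3
By Fermat: n is sum of two squares iff every prime p ≡ 3 (mod 4) appears to even power.
Prime(s) ≡ 3 (mod 4) with odd exponent: [(179, 3)]
Therefore 332649662 cannot be expressed as a² + b².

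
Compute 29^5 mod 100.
49

Repeated squaring. Binary of 5 = 101.
29^1 ≡ 29 (mod 100); 29^2 ≡ 41 (mod 100); 29^4 ≡ 81 (mod 100)
29^5 = 29^1 × 29^4 ≡ 49 (mod 100)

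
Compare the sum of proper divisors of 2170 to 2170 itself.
abundant

Proper divisors of 2170: sum = 1 + 2 + 5 + 7 + 10 + 14 + 31 + 35 + 62 + 70 + 155 + 217 + 310 + 434 + 1085 = 2438
Since 2438 > 2170, 2170 is abundant.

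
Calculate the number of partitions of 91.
64112359

p(n) counts ways to write n as a sum of positive integers (order ignored).
Euler's pentagonal recurrence: p(k) = p(k-1) + p(k-2) - p(k-5) - p(k-7) + p(k-12) + p(k-15) - ... (offsets j(3j∓1)/2, signs ++--, p(0)=1, p(<0)=0).
DP table for k = 0..90: p(0)=1, p(1)=1, p(2)=2, p(3)=3, p(4)=5, p(5)=7, p(6)=11, p(7)=15, p(8)=22, p(9)=30, p(10)=42, p(11)=56, p(12)=77, p(13)=101, p(14)=135, p(15)=176, p(16)=231, p(17)=297, p(18)=385, p(19)=490, p(20)=627, p(21)=792, p(22)=1002, p(23)=1255, p(24)=1575, p(25)=1958, p(26)=2436, p(27)=3010, p(28)=3718, p(29)=4565, p(30)=5604, p(31)=6842, p(32)=8349, p(33)=10143, p(34)=12310, p(35)=14883, p(36)=17977, p(37)=21637, p(38)=26015, p(39)=31185, p(40)=37338, p(41)=44583, p(42)=53174, p(43)=63261, p(44)=75175, p(45)=89134, p(46)=105558, p(47)=124754, p(48)=147273, p(49)=173525, p(50)=204226, p(51)=239943, p(52)=281589, p(53)=329931, p(54)=386155, p(55)=451276, p(56)=526823, p(57)=614154, p(58)=715220, p(59)=831820, p(60)=966467, p(61)=1121505, p(62)=1300156, p(63)=1505499, p(64)=1741630, p(65)=2012558, p(66)=2323520, p(67)=2679689, p(68)=3087735, p(69)=3554345, p(70)=4087968, p(71)=4697205, p(72)=5392783, p(73)=6185689, p(74)=7089500, p(75)=8118264, p(76)=9289091, p(77)=10619863, p(78)=12132164, p(79)=13848650, p(80)=15796476, p(81)=18004327, p(82)=20506255, p(83)=23338469, p(84)=26543660, p(85)=30167357, p(86)=34262962, p(87)=38887673, p(88)=44108109, p(89)=49995925, p(90)=56634173.
Final step: p(91) = p(90) + p(89) - p(86) - p(84) + p(79) + p(76) - p(69) - p(65) + p(56) + p(51) - p(40) - p(34) + p(21) + p(14)
= 56634173 + 49995925 - 34262962 - 26543660 + 13848650 + 9289091 - 3554345 - 2012558 + 526823 + 239943 - 37338 - 12310 + 792 + 135
= 64112359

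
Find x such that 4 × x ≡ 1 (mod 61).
46

gcd(4, 61) = 1, so the inverse exists.
Extended Euclidean algorithm on (61, 4):
61 = 15 × 4 + 1  ⟹  1 = (1)·61 + (-15)·4
So (-15)·4 ≡ 1 (mod 61), i.e. 4^(-1) ≡ -15 ≡ 46 (mod 61).
Check: 4 × 46 = 184 ≡ 1 (mod 61)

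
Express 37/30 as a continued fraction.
[1; 4, 3, 2]

Euclidean algorithm steps:
37 = 1 × 30 + 7
30 = 4 × 7 + 2
7 = 3 × 2 + 1
2 = 2 × 1 + 0
Continued fraction: [1; 4, 3, 2]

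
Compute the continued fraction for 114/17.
[6; 1, 2, 2, 2]

Euclidean algorithm steps:
114 = 6 × 17 + 12
17 = 1 × 12 + 5
12 = 2 × 5 + 2
5 = 2 × 2 + 1
2 = 2 × 1 + 0
Continued fraction: [6; 1, 2, 2, 2]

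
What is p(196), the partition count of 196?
2814570987591

p(n) counts ways to write n as a sum of positive integers (order ignored).
Euler's pentagonal recurrence: p(k) = p(k-1) + p(k-2) - p(k-5) - p(k-7) + p(k-12) + p(k-15) - ... (offsets j(3j∓1)/2, signs ++--, p(0)=1, p(<0)=0).
DP table for k = 0..195: p(0)=1, p(1)=1, p(2)=2, p(3)=3, p(4)=5, p(5)=7, p(6)=11, p(7)=15, p(8)=22, p(9)=30, p(10)=42, p(11)=56, p(12)=77, p(13)=101, p(14)=135, p(15)=176, p(16)=231, p(17)=297, p(18)=385, p(19)=490, p(20)=627, p(21)=792, p(22)=1002, p(23)=1255, p(24)=1575, p(25)=1958, p(26)=2436, p(27)=3010, p(28)=3718, p(29)=4565, p(30)=5604, p(31)=6842, p(32)=8349, p(33)=10143, p(34)=12310, p(35)=14883, p(36)=17977, p(37)=21637, p(38)=26015, p(39)=31185, p(40)=37338, p(41)=44583, p(42)=53174, p(43)=63261, p(44)=75175, p(45)=89134, p(46)=105558, p(47)=124754, p(48)=147273, p(49)=173525, p(50)=204226, p(51)=239943, p(52)=281589, p(53)=329931, p(54)=386155, p(55)=451276, p(56)=526823, p(57)=614154, p(58)=715220, p(59)=831820, p(60)=966467, p(61)=1121505, p(62)=1300156, p(63)=1505499, p(64)=1741630, p(65)=2012558, p(66)=2323520, p(67)=2679689, p(68)=3087735, p(69)=3554345, p(70)=4087968, p(71)=4697205, p(72)=5392783, p(73)=6185689, p(74)=7089500, p(75)=8118264, p(76)=9289091, p(77)=10619863, p(78)=12132164, p(79)=13848650, p(80)=15796476, p(81)=18004327, p(82)=20506255, p(83)=23338469, p(84)=26543660, p(85)=30167357, p(86)=34262962, p(87)=38887673, p(88)=44108109, p(89)=49995925, p(90)=56634173, p(91)=64112359, p(92)=72533807, p(93)=82010177, p(94)=92669720, p(95)=104651419, p(96)=118114304, p(97)=133230930, p(98)=150198136, p(99)=169229875, p(100)=190569292, p(101)=214481126, p(102)=241265379, p(103)=271248950, p(104)=304801365, p(105)=342325709, p(106)=384276336, p(107)=431149389, p(108)=483502844, p(109)=541946240, p(110)=607163746, p(111)=679903203, p(112)=761002156, p(113)=851376628, p(114)=952050665, p(115)=1064144451, p(116)=1188908248, p(117)=1327710076, p(118)=1482074143, p(119)=1653668665, p(120)=1844349560, p(121)=2056148051, p(122)=2291320912, p(123)=2552338241, p(124)=2841940500, p(125)=3163127352, p(126)=3519222692, p(127)=3913864295, p(128)=4351078600, p(129)=4835271870, p(130)=5371315400, p(131)=5964539504, p(132)=6620830889, p(133)=7346629512, p(134)=8149040695, p(135)=9035836076, p(136)=10015581680, p(137)=11097645016, p(138)=12292341831, p(139)=13610949895, p(140)=15065878135, p(141)=16670689208, p(142)=18440293320, p(143)=20390982757, p(144)=22540654445, p(145)=24908858009, p(146)=27517052599, p(147)=30388671978, p(148)=33549419497, p(149)=37027355200, p(150)=40853235313, p(151)=45060624582, p(152)=49686288421, p(153)=54770336324, p(154)=60356673280, p(155)=66493182097, p(156)=73232243759, p(157)=80630964769, p(158)=88751778802, p(159)=97662728555, p(160)=107438159466, p(161)=118159068427, p(162)=129913904637, p(163)=142798995930, p(164)=156919475295, p(165)=172389800255, p(166)=189334822579, p(167)=207890420102, p(168)=228204732751, p(169)=250438925115, p(170)=274768617130, p(171)=301384802048, p(172)=330495499613, p(173)=362326859895, p(174)=397125074750, p(175)=435157697830, p(176)=476715857290, p(177)=522115831195, p(178)=571701605655, p(179)=625846753120, p(180)=684957390936, p(181)=749474411781, p(182)=819876908323, p(183)=896684817527, p(184)=980462880430, p(185)=1071823774337, p(186)=1171432692373, p(187)=1280011042268, p(188)=1398341745571, p(189)=1527273599625, p(190)=1667727404093, p(191)=1820701100652, p(192)=1987276856363, p(193)=2168627105469, p(194)=2366022741845, p(195)=2580840212973.
Final step: p(196) = p(195) + p(194) - p(191) - p(189) + p(184) + p(181) - p(174) - p(170) + p(161) + p(156) - p(145) - p(139) + p(126) + p(119) - p(104) - p(96) + p(79) + p(70) - p(51) - p(41) + p(20) + p(9)
= 2580840212973 + 2366022741845 - 1820701100652 - 1527273599625 + 980462880430 + 749474411781 - 397125074750 - 274768617130 + 118159068427 + 73232243759 - 24908858009 - 13610949895 + 3519222692 + 1653668665 - 304801365 - 118114304 + 13848650 + 4087968 - 239943 - 44583 + 627 + 30
= 2814570987591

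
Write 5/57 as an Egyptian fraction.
1/12 + 1/228

Greedy algorithm:
5/57: ceiling(57/5) = 12, use 1/12
1/228: ceiling(228/1) = 228, use 1/228
Result: 5/57 = 1/12 + 1/228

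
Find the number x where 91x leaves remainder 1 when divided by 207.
91

gcd(91, 207) = 1, so the inverse exists.
Extended Euclidean algorithm on (207, 91):
207 = 2 × 91 + 25  ⟹  25 = (1)·207 + (-2)·91
91 = 3 × 25 + 16  ⟹  16 = (-3)·207 + (7)·91
25 = 1 × 16 + 9  ⟹  9 = (4)·207 + (-9)·91
16 = 1 × 9 + 7  ⟹  7 = (-7)·207 + (16)·91
9 = 1 × 7 + 2  ⟹  2 = (11)·207 + (-25)·91
7 = 3 × 2 + 1  ⟹  1 = (-40)·207 + (91)·91
So (91)·91 ≡ 1 (mod 207), i.e. 91^(-1) ≡ 91 (mod 207).
Check: 91 × 91 = 8281 ≡ 1 (mod 207)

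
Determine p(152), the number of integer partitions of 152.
49686288421

p(n) counts ways to write n as a sum of positive integers (order ignored).
Euler's pentagonal recurrence: p(k) = p(k-1) + p(k-2) - p(k-5) - p(k-7) + p(k-12) + p(k-15) - ... (offsets j(3j∓1)/2, signs ++--, p(0)=1, p(<0)=0).
DP table for k = 0..151: p(0)=1, p(1)=1, p(2)=2, p(3)=3, p(4)=5, p(5)=7, p(6)=11, p(7)=15, p(8)=22, p(9)=30, p(10)=42, p(11)=56, p(12)=77, p(13)=101, p(14)=135, p(15)=176, p(16)=231, p(17)=297, p(18)=385, p(19)=490, p(20)=627, p(21)=792, p(22)=1002, p(23)=1255, p(24)=1575, p(25)=1958, p(26)=2436, p(27)=3010, p(28)=3718, p(29)=4565, p(30)=5604, p(31)=6842, p(32)=8349, p(33)=10143, p(34)=12310, p(35)=14883, p(36)=17977, p(37)=21637, p(38)=26015, p(39)=31185, p(40)=37338, p(41)=44583, p(42)=53174, p(43)=63261, p(44)=75175, p(45)=89134, p(46)=105558, p(47)=124754, p(48)=147273, p(49)=173525, p(50)=204226, p(51)=239943, p(52)=281589, p(53)=329931, p(54)=386155, p(55)=451276, p(56)=526823, p(57)=614154, p(58)=715220, p(59)=831820, p(60)=966467, p(61)=1121505, p(62)=1300156, p(63)=1505499, p(64)=1741630, p(65)=2012558, p(66)=2323520, p(67)=2679689, p(68)=3087735, p(69)=3554345, p(70)=4087968, p(71)=4697205, p(72)=5392783, p(73)=6185689, p(74)=7089500, p(75)=8118264, p(76)=9289091, p(77)=10619863, p(78)=12132164, p(79)=13848650, p(80)=15796476, p(81)=18004327, p(82)=20506255, p(83)=23338469, p(84)=26543660, p(85)=30167357, p(86)=34262962, p(87)=38887673, p(88)=44108109, p(89)=49995925, p(90)=56634173, p(91)=64112359, p(92)=72533807, p(93)=82010177, p(94)=92669720, p(95)=104651419, p(96)=118114304, p(97)=133230930, p(98)=150198136, p(99)=169229875, p(100)=190569292, p(101)=214481126, p(102)=241265379, p(103)=271248950, p(104)=304801365, p(105)=342325709, p(106)=384276336, p(107)=431149389, p(108)=483502844, p(109)=541946240, p(110)=607163746, p(111)=679903203, p(112)=761002156, p(113)=851376628, p(114)=952050665, p(115)=1064144451, p(116)=1188908248, p(117)=1327710076, p(118)=1482074143, p(119)=1653668665, p(120)=1844349560, p(121)=2056148051, p(122)=2291320912, p(123)=2552338241, p(124)=2841940500, p(125)=3163127352, p(126)=3519222692, p(127)=3913864295, p(128)=4351078600, p(129)=4835271870, p(130)=5371315400, p(131)=5964539504, p(132)=6620830889, p(133)=7346629512, p(134)=8149040695, p(135)=9035836076, p(136)=10015581680, p(137)=11097645016, p(138)=12292341831, p(139)=13610949895, p(140)=15065878135, p(141)=16670689208, p(142)=18440293320, p(143)=20390982757, p(144)=22540654445, p(145)=24908858009, p(146)=27517052599, p(147)=30388671978, p(148)=33549419497, p(149)=37027355200, p(150)=40853235313, p(151)=45060624582.
Final step: p(152) = p(151) + p(150) - p(147) - p(145) + p(140) + p(137) - p(130) - p(126) + p(117) + p(112) - p(101) - p(95) + p(82) + p(75) - p(60) - p(52) + p(35) + p(26) - p(7)
= 45060624582 + 40853235313 - 30388671978 - 24908858009 + 15065878135 + 11097645016 - 5371315400 - 3519222692 + 1327710076 + 761002156 - 214481126 - 104651419 + 20506255 + 8118264 - 966467 - 281589 + 14883 + 2436 - 15
= 49686288421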